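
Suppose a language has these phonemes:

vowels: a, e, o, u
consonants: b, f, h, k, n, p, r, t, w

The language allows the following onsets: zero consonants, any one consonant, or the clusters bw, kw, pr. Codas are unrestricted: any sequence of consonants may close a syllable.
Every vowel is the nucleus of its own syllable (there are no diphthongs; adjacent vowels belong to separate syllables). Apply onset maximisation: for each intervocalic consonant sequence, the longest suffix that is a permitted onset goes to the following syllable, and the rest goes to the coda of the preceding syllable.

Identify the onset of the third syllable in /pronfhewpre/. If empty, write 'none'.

Vowels present: o, e, e; each is a nucleus, giving 3 syllables.
V1 /o/ – V2 /e/: /nfh/ — longest licit onset from the right is /h/, leaving /nf/ as coda.
V2 /e/ – V3 /e/: /wpr/ splits as /w/ + /pr/ (/pr/ is the longest suffix that is a licit onset).
Syllabification: pronf.hew.pre.
Syllable 3 is /pre/: onset /pr/, nucleus /e/, coda ∅.

pr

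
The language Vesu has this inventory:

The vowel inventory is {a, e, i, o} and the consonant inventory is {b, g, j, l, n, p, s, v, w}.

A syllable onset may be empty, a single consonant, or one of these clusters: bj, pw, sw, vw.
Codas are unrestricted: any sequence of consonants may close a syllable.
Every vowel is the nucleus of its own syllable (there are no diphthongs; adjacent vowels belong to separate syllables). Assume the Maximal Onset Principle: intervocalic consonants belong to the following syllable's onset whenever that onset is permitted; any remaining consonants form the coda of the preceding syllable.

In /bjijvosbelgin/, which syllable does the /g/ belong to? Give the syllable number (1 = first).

4

The vowels are i, o, e, i — 4 nuclei, so 4 syllables.
/i…o/ gap (V1→V2): cluster /jv/ — the longest permitted-onset suffix is /v/; onset = /v/, preceding coda = /j/.
/o…e/ gap (V2→V3): /sb/ splits as /s/ + /b/ (/b/ is the longest suffix that is a licit onset).
/e…i/ gap (V3→V4): /lg/ splits as /l/ + /g/ (/g/ is the longest suffix that is a licit onset).
Putting it together: bjij.vos.bel.gin.
The /g/ is in the onset of syllable 4 (/gin/).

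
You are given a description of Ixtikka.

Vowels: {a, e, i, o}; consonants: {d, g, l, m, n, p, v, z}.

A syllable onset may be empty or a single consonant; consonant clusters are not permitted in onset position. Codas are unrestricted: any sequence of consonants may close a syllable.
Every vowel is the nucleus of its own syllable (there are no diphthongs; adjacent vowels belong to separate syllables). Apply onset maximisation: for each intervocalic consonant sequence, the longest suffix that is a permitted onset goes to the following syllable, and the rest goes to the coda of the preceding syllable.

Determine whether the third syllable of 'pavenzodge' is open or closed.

closed

Nuclei (vowels): a, e, o, e → 4 syllables.
/a…e/ gap (V1→V2): just /v/ — single C goes to the following onset.
/e…o/ gap (V2→V3): cluster /nz/ — the longest permitted-onset suffix is /z/; onset = /z/, preceding coda = /n/.
/o…e/ gap (V3→V4): /dg/; trying suffixes from longest down, /g/ is the first permitted one, so coda /d/ | onset /g/.
Putting it together: pa.ven.zod.ge.
Syllable 3 is /zod/ with coda /d/, so it is closed.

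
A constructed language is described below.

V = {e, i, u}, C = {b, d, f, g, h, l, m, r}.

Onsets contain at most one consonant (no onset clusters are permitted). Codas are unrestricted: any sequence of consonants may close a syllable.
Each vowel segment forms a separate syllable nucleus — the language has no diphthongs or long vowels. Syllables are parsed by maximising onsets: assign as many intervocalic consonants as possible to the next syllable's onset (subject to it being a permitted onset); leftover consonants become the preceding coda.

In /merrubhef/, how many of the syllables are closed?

3

Nuclei (vowels): e, u, e → 3 syllables.
V1 /e/ – V2 /u/: /rr/; trying suffixes from longest down, /r/ is the first permitted one, so coda /r/ | onset /r/.
V2 /u/ – V3 /e/: cluster /bh/ — the longest permitted-onset suffix is /h/; onset = /h/, preceding coda = /b/.
Result: mer.rub.hef.
Classifying each syllable: /mer/ (closed), /rub/ (closed), /hef/ (closed).
Closed syllables: 3.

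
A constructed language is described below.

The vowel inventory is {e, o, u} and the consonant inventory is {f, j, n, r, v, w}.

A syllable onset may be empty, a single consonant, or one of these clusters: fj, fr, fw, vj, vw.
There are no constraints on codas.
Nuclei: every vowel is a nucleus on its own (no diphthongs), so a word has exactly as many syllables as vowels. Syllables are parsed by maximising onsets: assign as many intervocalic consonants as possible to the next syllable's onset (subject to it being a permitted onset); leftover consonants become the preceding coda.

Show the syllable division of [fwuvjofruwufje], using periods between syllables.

fwu.vjo.fru.wu.fje

Vowels present: u, o, u, u, e; each is a nucleus, giving 5 syllables.
V1 /u/ – V2 /o/: cluster /vj/ — /vj/ is itself a permitted onset, so the whole cluster goes right; preceding coda = ∅.
V2 /o/ – V3 /u/: /fr/ is a licit onset in full, so it all attaches to the next syllable.
V3 /u/ – V4 /u/: just /w/ — single C goes to the following onset.
V4 /u/ – V5 /e/: /fj/ — entire cluster is a permitted onset → onset /fj/, coda ∅.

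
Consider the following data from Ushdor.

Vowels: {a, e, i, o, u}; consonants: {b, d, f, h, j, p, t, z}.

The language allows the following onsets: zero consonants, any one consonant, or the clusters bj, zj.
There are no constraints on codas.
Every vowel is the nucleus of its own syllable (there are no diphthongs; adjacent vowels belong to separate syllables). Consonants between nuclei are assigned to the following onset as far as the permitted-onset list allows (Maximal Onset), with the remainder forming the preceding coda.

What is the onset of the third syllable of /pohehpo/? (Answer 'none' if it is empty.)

p

Vowels present: o, e, o; each is a nucleus, giving 3 syllables.
V1 /o/ – V2 /e/: /h/ is a single consonant, so it becomes the next onset.
V2 /e/ – V3 /o/: cluster /hp/ — the longest permitted-onset suffix is /p/; onset = /p/, preceding coda = /h/.
Result: po.heh.po.
Syllable 3 is /po/: onset /p/, nucleus /o/, coda ∅.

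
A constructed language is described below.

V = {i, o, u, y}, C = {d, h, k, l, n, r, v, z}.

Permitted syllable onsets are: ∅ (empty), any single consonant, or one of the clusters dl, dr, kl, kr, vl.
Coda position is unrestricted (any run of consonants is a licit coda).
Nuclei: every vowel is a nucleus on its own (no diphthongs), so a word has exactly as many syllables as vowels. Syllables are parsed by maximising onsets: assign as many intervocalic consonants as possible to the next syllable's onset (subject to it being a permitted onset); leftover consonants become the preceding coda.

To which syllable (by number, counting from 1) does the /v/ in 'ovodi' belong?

The vowels are o, o, i — 3 nuclei, so 3 syllables.
V1 /o/ – V2 /o/: /v/ is a single consonant, so it becomes the next onset.
V2 /o/ – V3 /i/: just /d/ — single C goes to the following onset.
So the parse is o.vo.di.
The /v/ is in the onset of syllable 2 (/vo/).

2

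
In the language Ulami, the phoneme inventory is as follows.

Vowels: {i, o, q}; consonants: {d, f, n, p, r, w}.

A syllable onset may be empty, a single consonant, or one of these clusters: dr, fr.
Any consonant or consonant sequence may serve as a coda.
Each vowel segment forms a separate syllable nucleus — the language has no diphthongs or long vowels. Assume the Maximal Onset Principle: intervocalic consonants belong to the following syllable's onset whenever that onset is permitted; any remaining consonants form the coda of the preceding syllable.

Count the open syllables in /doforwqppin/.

The vowels are o, o, q, i — 4 nuclei, so 4 syllables.
V1 /o/ – V2 /o/: /f/ → onset of the next syllable (single consonants are always licit onsets).
V2 /o/ – V3 /q/: /rw/ — longest licit onset from the right is /w/, leaving /r/ as coda.
V3 /q/ – V4 /i/: /pp/ splits as /p/ + /p/ (/p/ is the longest suffix that is a licit onset).
Putting it together: do.for.wqp.pin.
Classifying each syllable: /do/ (open), /for/ (closed), /wqp/ (closed), /pin/ (closed).
Open syllables: 1.

1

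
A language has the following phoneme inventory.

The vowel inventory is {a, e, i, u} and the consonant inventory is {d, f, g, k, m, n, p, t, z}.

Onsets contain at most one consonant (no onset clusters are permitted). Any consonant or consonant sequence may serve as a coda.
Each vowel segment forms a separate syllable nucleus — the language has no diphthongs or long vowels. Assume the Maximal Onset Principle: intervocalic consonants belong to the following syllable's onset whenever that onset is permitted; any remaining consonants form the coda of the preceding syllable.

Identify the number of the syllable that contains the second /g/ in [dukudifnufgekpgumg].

Vowels present: u, u, i, u, e, u; each is a nucleus, giving 6 syllables.
V1 /u/ – V2 /u/: just /k/ — single C goes to the following onset.
V2 /u/ – V3 /i/: /d/ is a single consonant, so it becomes the next onset.
V3 /i/ – V4 /u/: /fn/ — longest licit onset from the right is /n/, leaving /f/ as coda.
V4 /u/ – V5 /e/: /fg/; trying suffixes from longest down, /g/ is the first permitted one, so coda /f/ | onset /g/.
V5 /e/ – V6 /u/: /kpg/ splits as /kp/ + /g/ (/g/ is the longest suffix that is a licit onset).
Putting it together: du.ku.dif.nuf.gekp.gumg.
The second /g/ is in the onset of syllable 6 (/gumg/).

6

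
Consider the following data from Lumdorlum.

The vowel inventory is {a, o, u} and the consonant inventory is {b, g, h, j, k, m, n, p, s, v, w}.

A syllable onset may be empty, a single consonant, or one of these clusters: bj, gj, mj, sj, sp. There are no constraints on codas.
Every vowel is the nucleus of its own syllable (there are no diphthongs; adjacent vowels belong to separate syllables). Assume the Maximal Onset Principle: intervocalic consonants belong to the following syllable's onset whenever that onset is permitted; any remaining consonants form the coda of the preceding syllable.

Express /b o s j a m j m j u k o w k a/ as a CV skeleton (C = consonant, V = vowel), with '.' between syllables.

CV.CCVCC.CCV.CVC.CV

The vowels are o, a, u, o, a — 5 nuclei, so 5 syllables.
σ1/σ2 boundary: cluster /sj/ — /sj/ is itself a permitted onset, so the whole cluster goes right; preceding coda = ∅.
σ2/σ3 boundary: cluster /mjmj/ — the longest permitted-onset suffix is /mj/; onset = /mj/, preceding coda = /mj/.
σ3/σ4 boundary: /k/ is a single consonant, so it becomes the next onset.
σ4/σ5 boundary: cluster /wk/ — the longest permitted-onset suffix is /k/; onset = /k/, preceding coda = /w/.
Result: bo.sjamj.mju.kow.ka.
Mapping each syllable to C/V: /bo/ → CV, /sjamj/ → CCVCC, /mju/ → CCV, /kow/ → CVC, /ka/ → CV.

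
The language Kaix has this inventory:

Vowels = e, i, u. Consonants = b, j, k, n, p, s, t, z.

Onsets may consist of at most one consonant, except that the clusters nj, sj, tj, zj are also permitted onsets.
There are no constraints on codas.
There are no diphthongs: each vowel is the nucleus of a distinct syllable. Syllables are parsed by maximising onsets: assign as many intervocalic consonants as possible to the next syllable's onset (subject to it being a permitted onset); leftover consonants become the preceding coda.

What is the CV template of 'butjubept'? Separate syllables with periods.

CV.CCV.CVCC

The vowels are u, u, e — 3 nuclei, so 3 syllables.
V1 /u/ – V2 /u/: /tj/ is a licit onset in full, so it all attaches to the next syllable.
V2 /u/ – V3 /e/: /b/ is a single consonant, so it becomes the next onset.
So the parse is bu.tju.bept.
Mapping each syllable to C/V: /bu/ → CV, /tju/ → CCV, /bept/ → CVCC.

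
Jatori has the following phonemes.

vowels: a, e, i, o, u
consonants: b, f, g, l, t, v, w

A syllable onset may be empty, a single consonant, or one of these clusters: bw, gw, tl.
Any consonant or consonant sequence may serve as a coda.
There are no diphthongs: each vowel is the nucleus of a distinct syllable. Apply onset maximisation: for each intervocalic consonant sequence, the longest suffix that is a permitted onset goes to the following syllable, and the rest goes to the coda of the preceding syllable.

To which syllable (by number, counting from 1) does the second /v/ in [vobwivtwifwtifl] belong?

2

Vowels present: o, i, i, i; each is a nucleus, giving 4 syllables.
V1 /o/ – V2 /i/: cluster /bw/ — /bw/ is itself a permitted onset, so the whole cluster goes right; preceding coda = ∅.
V2 /i/ – V3 /i/: /vtw/; trying suffixes from longest down, /w/ is the first permitted one, so coda /vt/ | onset /w/.
V3 /i/ – V4 /i/: /fwt/ — longest licit onset from the right is /t/, leaving /fw/ as coda.
Result: vo.bwivt.wifw.tifl.
The second /v/ is in the coda of syllable 2 (/bwivt/).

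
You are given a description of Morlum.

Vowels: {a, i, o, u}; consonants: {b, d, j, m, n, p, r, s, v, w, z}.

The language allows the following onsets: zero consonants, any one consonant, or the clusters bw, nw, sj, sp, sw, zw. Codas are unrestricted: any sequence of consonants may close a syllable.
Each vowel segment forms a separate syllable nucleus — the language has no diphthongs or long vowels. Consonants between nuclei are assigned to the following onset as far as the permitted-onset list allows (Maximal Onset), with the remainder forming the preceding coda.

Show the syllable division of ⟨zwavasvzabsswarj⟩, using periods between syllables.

zwa.vasv.zabs.swarj

The vowels are a, a, a, a — 4 nuclei, so 4 syllables.
V1 /a/ – V2 /a/: /v/ → onset of the next syllable (single consonants are always licit onsets).
V2 /a/ – V3 /a/: /svz/; trying suffixes from longest down, /z/ is the first permitted one, so coda /sv/ | onset /z/.
V3 /a/ – V4 /a/: /bssw/; trying suffixes from longest down, /sw/ is the first permitted one, so coda /bs/ | onset /sw/.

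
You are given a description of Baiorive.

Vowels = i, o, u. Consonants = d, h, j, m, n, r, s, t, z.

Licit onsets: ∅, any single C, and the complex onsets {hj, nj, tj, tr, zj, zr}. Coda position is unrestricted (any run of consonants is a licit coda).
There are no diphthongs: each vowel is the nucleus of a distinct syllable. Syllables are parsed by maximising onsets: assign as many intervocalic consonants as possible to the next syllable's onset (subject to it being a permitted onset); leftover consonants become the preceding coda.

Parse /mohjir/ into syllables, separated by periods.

Nuclei (vowels): o, i → 2 syllables.
/o…i/ gap (V1→V2): /hj/ — entire cluster is a permitted onset → onset /hj/, coda ∅.

mo.hjir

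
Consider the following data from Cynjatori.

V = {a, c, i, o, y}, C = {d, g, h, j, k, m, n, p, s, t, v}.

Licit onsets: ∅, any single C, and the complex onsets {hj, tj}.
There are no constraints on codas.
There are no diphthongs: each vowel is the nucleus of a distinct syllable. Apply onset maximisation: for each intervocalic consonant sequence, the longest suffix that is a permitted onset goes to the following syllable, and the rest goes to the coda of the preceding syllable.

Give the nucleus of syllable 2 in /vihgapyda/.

a

Vowels present: i, a, y, a; each is a nucleus, giving 4 syllables.
The second nucleus (vowel 2 from the left) is /a/.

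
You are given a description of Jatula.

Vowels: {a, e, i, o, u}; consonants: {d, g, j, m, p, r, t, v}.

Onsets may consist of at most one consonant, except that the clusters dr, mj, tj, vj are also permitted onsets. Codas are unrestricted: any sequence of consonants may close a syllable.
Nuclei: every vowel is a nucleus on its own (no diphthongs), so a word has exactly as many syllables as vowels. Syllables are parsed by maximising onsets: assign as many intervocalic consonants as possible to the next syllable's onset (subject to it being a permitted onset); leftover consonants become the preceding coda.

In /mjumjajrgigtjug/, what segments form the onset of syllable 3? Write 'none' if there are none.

g

Nuclei (vowels): u, a, i, u → 4 syllables.
/u…a/ gap (V1→V2): /mj/ — entire cluster is a permitted onset → onset /mj/, coda ∅.
/a…i/ gap (V2→V3): cluster /jrg/ — the longest permitted-onset suffix is /g/; onset = /g/, preceding coda = /jr/.
/i…u/ gap (V3→V4): /gtj/ — longest licit onset from the right is /tj/, leaving /g/ as coda.
Result: mju.mjajr.gig.tjug.
Syllable 3 is /gig/: onset /g/, nucleus /i/, coda /g/.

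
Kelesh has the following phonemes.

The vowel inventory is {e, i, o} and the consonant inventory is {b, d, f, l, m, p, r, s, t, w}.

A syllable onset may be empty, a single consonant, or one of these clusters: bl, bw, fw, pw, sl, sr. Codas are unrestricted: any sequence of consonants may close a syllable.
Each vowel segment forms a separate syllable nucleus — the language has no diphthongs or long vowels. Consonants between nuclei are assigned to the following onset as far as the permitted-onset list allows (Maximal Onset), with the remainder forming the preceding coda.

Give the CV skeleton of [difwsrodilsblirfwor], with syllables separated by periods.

CVCC.CCV.CVCC.CCVC.CCVC

Vowels present: i, o, i, i, o; each is a nucleus, giving 5 syllables.
/i…o/ gap (V1→V2): cluster /fwsr/ — the longest permitted-onset suffix is /sr/; onset = /sr/, preceding coda = /fw/.
/o…i/ gap (V2→V3): just /d/ — single C goes to the following onset.
/i…i/ gap (V3→V4): /lsbl/ — longest licit onset from the right is /bl/, leaving /ls/ as coda.
/i…o/ gap (V4→V5): /rfw/; trying suffixes from longest down, /fw/ is the first permitted one, so coda /r/ | onset /fw/.
Putting it together: difw.sro.dils.blir.fwor.
Mapping each syllable to C/V: /difw/ → CVCC, /sro/ → CCV, /dils/ → CVCC, /blir/ → CCVC, /fwor/ → CCVC.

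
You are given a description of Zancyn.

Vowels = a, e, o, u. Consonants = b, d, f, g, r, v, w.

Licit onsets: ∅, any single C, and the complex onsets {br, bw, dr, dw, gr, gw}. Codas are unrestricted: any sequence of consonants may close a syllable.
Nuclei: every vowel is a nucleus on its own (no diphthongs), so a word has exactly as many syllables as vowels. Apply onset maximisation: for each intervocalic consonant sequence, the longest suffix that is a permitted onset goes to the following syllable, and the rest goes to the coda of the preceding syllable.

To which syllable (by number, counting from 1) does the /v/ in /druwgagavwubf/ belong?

Nuclei (vowels): u, a, a, u → 4 syllables.
V1 /u/ – V2 /a/: /wg/; trying suffixes from longest down, /g/ is the first permitted one, so coda /w/ | onset /g/.
V2 /a/ – V3 /a/: just /g/ — single C goes to the following onset.
V3 /a/ – V4 /u/: /vw/; trying suffixes from longest down, /w/ is the first permitted one, so coda /v/ | onset /w/.
Syllabification: druw.ga.gav.wubf.
The /v/ is in the coda of syllable 3 (/gav/).

3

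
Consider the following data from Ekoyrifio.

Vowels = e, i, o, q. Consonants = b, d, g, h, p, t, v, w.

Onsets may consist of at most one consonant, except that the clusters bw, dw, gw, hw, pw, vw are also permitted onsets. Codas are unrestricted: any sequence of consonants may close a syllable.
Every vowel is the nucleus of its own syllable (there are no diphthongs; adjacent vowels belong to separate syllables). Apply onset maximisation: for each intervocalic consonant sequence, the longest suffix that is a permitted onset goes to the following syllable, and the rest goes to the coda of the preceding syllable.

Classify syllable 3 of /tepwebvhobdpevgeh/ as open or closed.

closed

The vowels are e, e, o, e, e — 5 nuclei, so 5 syllables.
σ1/σ2 boundary: cluster /pw/ — /pw/ is itself a permitted onset, so the whole cluster goes right; preceding coda = ∅.
σ2/σ3 boundary: /bvh/ — longest licit onset from the right is /h/, leaving /bv/ as coda.
σ3/σ4 boundary: cluster /bdp/ — the longest permitted-onset suffix is /p/; onset = /p/, preceding coda = /bd/.
σ4/σ5 boundary: cluster /vg/ — the longest permitted-onset suffix is /g/; onset = /g/, preceding coda = /v/.
So the parse is te.pwebv.hobd.pev.geh.
Syllable 3 is /hobd/ with coda /bd/, so it is closed.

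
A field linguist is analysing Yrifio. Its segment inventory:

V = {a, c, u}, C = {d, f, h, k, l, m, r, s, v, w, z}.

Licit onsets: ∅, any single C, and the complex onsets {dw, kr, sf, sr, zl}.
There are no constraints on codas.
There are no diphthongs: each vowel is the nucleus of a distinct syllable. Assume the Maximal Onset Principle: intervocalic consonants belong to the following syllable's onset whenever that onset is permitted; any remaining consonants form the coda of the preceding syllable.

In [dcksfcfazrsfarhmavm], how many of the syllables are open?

1

Nuclei (vowels): c, c, a, a, a → 5 syllables.
/c…c/ gap (V1→V2): /ksf/ — longest licit onset from the right is /sf/, leaving /k/ as coda.
/c…a/ gap (V2→V3): /f/ → onset of the next syllable (single consonants are always licit onsets).
/a…a/ gap (V3→V4): cluster /zrsf/ — the longest permitted-onset suffix is /sf/; onset = /sf/, preceding coda = /zr/.
/a…a/ gap (V4→V5): cluster /rhm/ — the longest permitted-onset suffix is /m/; onset = /m/, preceding coda = /rh/.
So the parse is dck.sfc.fazr.sfarh.mavm.
Classifying each syllable: /dck/ (closed), /sfc/ (open), /fazr/ (closed), /sfarh/ (closed), /mavm/ (closed).
Open syllables: 1.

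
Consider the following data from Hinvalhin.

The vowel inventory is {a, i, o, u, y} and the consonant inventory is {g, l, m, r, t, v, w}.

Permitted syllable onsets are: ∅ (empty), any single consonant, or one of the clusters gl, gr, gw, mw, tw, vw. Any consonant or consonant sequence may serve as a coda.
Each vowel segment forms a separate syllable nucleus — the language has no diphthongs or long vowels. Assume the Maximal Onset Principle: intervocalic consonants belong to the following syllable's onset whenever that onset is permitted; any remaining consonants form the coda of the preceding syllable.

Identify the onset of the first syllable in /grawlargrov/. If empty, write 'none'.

gr

Nuclei (vowels): a, a, o → 3 syllables.
/a…a/ gap (V1→V2): cluster /wl/ — the longest permitted-onset suffix is /l/; onset = /l/, preceding coda = /w/.
/a…o/ gap (V2→V3): /rgr/ splits as /r/ + /gr/ (/gr/ is the longest suffix that is a licit onset).
Syllabification: graw.lar.grov.
Syllable 1 is /graw/: onset /gr/, nucleus /a/, coda /w/.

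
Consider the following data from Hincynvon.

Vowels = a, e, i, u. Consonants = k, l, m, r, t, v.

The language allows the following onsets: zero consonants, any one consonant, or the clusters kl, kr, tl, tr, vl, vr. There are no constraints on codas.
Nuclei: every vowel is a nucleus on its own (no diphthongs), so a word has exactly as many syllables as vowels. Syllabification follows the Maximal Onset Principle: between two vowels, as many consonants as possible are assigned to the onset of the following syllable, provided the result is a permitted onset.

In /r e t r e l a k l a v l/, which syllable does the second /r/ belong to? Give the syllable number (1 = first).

Vowels present: e, e, a, a; each is a nucleus, giving 4 syllables.
V1 /e/ – V2 /e/: /tr/ is a licit onset in full, so it all attaches to the next syllable.
V2 /e/ – V3 /a/: just /l/ — single C goes to the following onset.
V3 /a/ – V4 /a/: cluster /kl/ — /kl/ is itself a permitted onset, so the whole cluster goes right; preceding coda = ∅.
Putting it together: re.tre.la.klavl.
The second /r/ is in the onset of syllable 2 (/tre/).

2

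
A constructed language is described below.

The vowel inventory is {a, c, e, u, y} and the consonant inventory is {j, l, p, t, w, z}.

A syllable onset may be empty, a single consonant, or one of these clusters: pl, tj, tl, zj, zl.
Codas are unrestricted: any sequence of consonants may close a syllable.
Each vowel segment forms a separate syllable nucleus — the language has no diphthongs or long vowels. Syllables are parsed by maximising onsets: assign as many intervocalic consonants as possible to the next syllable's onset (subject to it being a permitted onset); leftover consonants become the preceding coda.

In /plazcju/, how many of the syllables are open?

Nuclei (vowels): a, c, u → 3 syllables.
/a…c/ gap (V1→V2): /z/ → onset of the next syllable (single consonants are always licit onsets).
/c…u/ gap (V2→V3): /j/ is a single consonant, so it becomes the next onset.
Putting it together: pla.zc.ju.
Classifying each syllable: /pla/ (open), /zc/ (open), /ju/ (open).
Open syllables: 3.

3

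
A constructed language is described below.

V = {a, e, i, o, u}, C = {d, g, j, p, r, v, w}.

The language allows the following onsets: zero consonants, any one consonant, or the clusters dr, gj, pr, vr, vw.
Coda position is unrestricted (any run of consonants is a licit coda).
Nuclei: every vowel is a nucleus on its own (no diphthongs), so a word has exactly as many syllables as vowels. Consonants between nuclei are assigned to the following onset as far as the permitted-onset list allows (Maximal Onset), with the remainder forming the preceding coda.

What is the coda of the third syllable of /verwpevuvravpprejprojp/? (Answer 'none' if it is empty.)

none

Vowels present: e, e, u, a, e, o; each is a nucleus, giving 6 syllables.
V1 /e/ – V2 /e/: /rwp/ — longest licit onset from the right is /p/, leaving /rw/ as coda.
V2 /e/ – V3 /u/: /v/ is a single consonant, so it becomes the next onset.
V3 /u/ – V4 /a/: /vr/ is a licit onset in full, so it all attaches to the next syllable.
V4 /a/ – V5 /e/: cluster /vppr/ — the longest permitted-onset suffix is /pr/; onset = /pr/, preceding coda = /vp/.
V5 /e/ – V6 /o/: /jpr/ — longest licit onset from the right is /pr/, leaving /j/ as coda.
Putting it together: verw.pe.vu.vravp.prej.projp.
Syllable 3 is /vu/: onset /v/, nucleus /u/, coda ∅.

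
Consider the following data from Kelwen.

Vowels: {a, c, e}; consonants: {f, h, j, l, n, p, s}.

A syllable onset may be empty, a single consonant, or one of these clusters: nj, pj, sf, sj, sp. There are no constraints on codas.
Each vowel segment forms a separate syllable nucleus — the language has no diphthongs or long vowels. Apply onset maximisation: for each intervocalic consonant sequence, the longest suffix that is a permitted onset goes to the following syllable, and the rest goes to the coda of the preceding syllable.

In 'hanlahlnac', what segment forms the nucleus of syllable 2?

The vowels are a, a, a, c — 4 nuclei, so 4 syllables.
The second nucleus (vowel 2 from the left) is /a/.

a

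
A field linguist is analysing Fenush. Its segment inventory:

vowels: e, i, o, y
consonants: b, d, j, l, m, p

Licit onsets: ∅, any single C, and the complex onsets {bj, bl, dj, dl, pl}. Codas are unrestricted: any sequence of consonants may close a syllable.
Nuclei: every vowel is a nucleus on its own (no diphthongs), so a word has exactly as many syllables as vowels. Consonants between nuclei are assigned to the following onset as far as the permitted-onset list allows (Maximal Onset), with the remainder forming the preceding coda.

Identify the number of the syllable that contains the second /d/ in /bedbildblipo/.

Vowels present: e, i, i, o; each is a nucleus, giving 4 syllables.
/e…i/ gap (V1→V2): /db/ splits as /d/ + /b/ (/b/ is the longest suffix that is a licit onset).
/i…i/ gap (V2→V3): cluster /ldbl/ — the longest permitted-onset suffix is /bl/; onset = /bl/, preceding coda = /ld/.
/i…o/ gap (V3→V4): /p/ is a single consonant, so it becomes the next onset.
Putting it together: bed.bild.bli.po.
The second /d/ is in the coda of syllable 2 (/bild/).

2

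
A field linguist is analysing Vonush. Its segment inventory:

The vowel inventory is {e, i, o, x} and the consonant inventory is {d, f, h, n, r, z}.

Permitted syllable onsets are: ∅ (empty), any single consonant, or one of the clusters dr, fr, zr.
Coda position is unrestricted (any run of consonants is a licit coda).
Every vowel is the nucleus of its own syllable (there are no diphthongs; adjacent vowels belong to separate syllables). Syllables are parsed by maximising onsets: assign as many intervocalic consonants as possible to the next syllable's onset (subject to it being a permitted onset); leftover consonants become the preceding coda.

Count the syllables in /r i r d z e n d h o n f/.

3

The vowels are i, e, o — 3 nuclei, so 3 syllables.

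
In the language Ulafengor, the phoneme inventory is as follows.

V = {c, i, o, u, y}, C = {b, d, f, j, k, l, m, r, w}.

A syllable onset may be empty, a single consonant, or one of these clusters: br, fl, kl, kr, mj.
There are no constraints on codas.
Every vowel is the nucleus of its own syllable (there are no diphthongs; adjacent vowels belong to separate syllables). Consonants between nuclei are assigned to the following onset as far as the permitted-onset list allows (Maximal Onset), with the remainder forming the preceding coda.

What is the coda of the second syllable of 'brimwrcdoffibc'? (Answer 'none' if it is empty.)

Nuclei (vowels): i, c, o, i, c → 5 syllables.
σ1/σ2 boundary: /mwr/ — longest licit onset from the right is /r/, leaving /mw/ as coda.
σ2/σ3 boundary: /d/ is a single consonant, so it becomes the next onset.
σ3/σ4 boundary: /ff/ splits as /f/ + /f/ (/f/ is the longest suffix that is a licit onset).
σ4/σ5 boundary: just /b/ — single C goes to the following onset.
Result: brimw.rc.dof.fi.bc.
Syllable 2 is /rc/: onset /r/, nucleus /c/, coda ∅.

none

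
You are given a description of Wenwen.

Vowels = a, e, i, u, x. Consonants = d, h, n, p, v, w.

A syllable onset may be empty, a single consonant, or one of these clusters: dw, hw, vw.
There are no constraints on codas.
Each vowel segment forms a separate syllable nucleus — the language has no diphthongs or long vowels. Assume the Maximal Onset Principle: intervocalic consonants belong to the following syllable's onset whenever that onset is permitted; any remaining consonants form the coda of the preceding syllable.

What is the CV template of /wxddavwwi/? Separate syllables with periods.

CVC.CVCC.CV

The vowels are x, a, i — 3 nuclei, so 3 syllables.
σ1/σ2 boundary: /dd/ splits as /d/ + /d/ (/d/ is the longest suffix that is a licit onset).
σ2/σ3 boundary: /vww/ splits as /vw/ + /w/ (/w/ is the longest suffix that is a licit onset).
Putting it together: wxd.davw.wi.
Mapping each syllable to C/V: /wxd/ → CVC, /davw/ → CVCC, /wi/ → CV.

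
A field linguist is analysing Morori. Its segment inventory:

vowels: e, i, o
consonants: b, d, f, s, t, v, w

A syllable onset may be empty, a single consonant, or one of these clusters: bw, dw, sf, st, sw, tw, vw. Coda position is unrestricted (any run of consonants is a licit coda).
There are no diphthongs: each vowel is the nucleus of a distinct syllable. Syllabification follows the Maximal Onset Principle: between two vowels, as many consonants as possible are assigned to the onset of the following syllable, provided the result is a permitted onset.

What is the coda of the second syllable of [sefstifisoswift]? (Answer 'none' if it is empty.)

none

The vowels are e, i, i, o, i — 5 nuclei, so 5 syllables.
Between /e/ (V1) and /i/ (V2): /fst/ — longest licit onset from the right is /st/, leaving /f/ as coda.
Between /i/ (V2) and /i/ (V3): /f/ is a single consonant, so it becomes the next onset.
Between /i/ (V3) and /o/ (V4): /s/ → onset of the next syllable (single consonants are always licit onsets).
Between /o/ (V4) and /i/ (V5): /sw/ is a licit onset in full, so it all attaches to the next syllable.
Syllabification: sef.sti.fi.so.swift.
Syllable 2 is /sti/: onset /st/, nucleus /i/, coda ∅.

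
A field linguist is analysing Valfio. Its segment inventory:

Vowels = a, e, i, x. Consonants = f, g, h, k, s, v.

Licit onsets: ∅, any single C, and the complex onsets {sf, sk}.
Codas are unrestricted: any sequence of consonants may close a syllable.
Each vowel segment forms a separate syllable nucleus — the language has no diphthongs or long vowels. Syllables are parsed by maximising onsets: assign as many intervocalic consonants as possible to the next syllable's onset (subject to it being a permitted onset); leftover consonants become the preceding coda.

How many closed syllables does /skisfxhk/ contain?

1

The vowels are i, x — 2 nuclei, so 2 syllables.
σ1/σ2 boundary: /sf/ is a licit onset in full, so it all attaches to the next syllable.
Result: ski.sfxhk.
Classifying each syllable: /ski/ (open), /sfxhk/ (closed).
Closed syllables: 1.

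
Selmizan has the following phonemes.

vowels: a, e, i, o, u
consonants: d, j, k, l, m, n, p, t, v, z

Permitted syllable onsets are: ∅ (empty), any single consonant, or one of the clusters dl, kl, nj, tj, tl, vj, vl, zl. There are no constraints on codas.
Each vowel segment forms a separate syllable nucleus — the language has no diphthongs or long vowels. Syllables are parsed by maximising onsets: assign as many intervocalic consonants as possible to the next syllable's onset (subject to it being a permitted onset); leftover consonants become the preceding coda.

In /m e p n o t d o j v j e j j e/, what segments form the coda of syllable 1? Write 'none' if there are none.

p

Vowels present: e, o, o, e, e; each is a nucleus, giving 5 syllables.
V1 /e/ – V2 /o/: /pn/ splits as /p/ + /n/ (/n/ is the longest suffix that is a licit onset).
V2 /o/ – V3 /o/: /td/ — longest licit onset from the right is /d/, leaving /t/ as coda.
V3 /o/ – V4 /e/: cluster /jvj/ — the longest permitted-onset suffix is /vj/; onset = /vj/, preceding coda = /j/.
V4 /e/ – V5 /e/: /jj/ — longest licit onset from the right is /j/, leaving /j/ as coda.
Putting it together: mep.not.doj.vjej.je.
Syllable 1 is /mep/: onset /m/, nucleus /e/, coda /p/.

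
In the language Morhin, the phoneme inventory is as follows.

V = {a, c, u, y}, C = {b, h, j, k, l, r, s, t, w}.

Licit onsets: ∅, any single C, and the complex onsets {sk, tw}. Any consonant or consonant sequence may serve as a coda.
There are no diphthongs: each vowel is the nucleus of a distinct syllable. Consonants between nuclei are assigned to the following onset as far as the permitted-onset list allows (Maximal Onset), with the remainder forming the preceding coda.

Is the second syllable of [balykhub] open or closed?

Nuclei (vowels): a, y, u → 3 syllables.
Between /a/ (V1) and /y/ (V2): /l/ is a single consonant, so it becomes the next onset.
Between /y/ (V2) and /u/ (V3): /kh/ — longest licit onset from the right is /h/, leaving /k/ as coda.
Putting it together: ba.lyk.hub.
Syllable 2 is /lyk/ with coda /k/, so it is closed.

closed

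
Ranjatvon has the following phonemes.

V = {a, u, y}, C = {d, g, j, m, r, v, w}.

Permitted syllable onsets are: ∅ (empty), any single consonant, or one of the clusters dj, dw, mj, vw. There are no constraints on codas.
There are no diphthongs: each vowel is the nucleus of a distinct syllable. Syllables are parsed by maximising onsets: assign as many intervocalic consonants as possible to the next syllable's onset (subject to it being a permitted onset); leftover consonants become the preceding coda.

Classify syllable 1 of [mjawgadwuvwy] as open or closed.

The vowels are a, a, u, y — 4 nuclei, so 4 syllables.
/a…a/ gap (V1→V2): /wg/ — longest licit onset from the right is /g/, leaving /w/ as coda.
/a…u/ gap (V2→V3): /dw/ — entire cluster is a permitted onset → onset /dw/, coda ∅.
/u…y/ gap (V3→V4): /vw/ — entire cluster is a permitted onset → onset /vw/, coda ∅.
Putting it together: mjaw.ga.dwu.vwy.
Syllable 1 is /mjaw/ with coda /w/, so it is closed.

closed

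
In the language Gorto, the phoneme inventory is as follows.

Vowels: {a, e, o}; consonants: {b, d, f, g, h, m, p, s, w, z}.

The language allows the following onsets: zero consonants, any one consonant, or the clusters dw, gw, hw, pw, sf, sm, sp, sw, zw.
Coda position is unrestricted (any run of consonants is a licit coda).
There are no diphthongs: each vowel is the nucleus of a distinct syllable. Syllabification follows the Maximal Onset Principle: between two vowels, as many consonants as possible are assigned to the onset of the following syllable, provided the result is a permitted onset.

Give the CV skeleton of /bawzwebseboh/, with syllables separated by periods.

Vowels present: a, e, e, o; each is a nucleus, giving 4 syllables.
Between /a/ (V1) and /e/ (V2): cluster /wzw/ — the longest permitted-onset suffix is /zw/; onset = /zw/, preceding coda = /w/.
Between /e/ (V2) and /e/ (V3): cluster /bs/ — the longest permitted-onset suffix is /s/; onset = /s/, preceding coda = /b/.
Between /e/ (V3) and /o/ (V4): /b/ → onset of the next syllable (single consonants are always licit onsets).
Syllabification: baw.zweb.se.boh.
Mapping each syllable to C/V: /baw/ → CVC, /zweb/ → CCVC, /se/ → CV, /boh/ → CVC.

CVC.CCVC.CV.CVC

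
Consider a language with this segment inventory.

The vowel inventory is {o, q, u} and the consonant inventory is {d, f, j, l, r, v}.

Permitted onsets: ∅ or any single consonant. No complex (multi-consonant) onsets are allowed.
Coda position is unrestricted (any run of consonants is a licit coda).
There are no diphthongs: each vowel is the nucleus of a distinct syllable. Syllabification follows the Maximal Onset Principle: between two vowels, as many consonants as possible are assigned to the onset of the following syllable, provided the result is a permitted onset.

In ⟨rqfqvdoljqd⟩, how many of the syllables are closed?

The vowels are q, q, o, q — 4 nuclei, so 4 syllables.
V1 /q/ – V2 /q/: /f/ → onset of the next syllable (single consonants are always licit onsets).
V2 /q/ – V3 /o/: cluster /vd/ — the longest permitted-onset suffix is /d/; onset = /d/, preceding coda = /v/.
V3 /o/ – V4 /q/: cluster /lj/ — the longest permitted-onset suffix is /j/; onset = /j/, preceding coda = /l/.
Putting it together: rq.fqv.dol.jqd.
Classifying each syllable: /rq/ (open), /fqv/ (closed), /dol/ (closed), /jqd/ (closed).
Closed syllables: 3.

3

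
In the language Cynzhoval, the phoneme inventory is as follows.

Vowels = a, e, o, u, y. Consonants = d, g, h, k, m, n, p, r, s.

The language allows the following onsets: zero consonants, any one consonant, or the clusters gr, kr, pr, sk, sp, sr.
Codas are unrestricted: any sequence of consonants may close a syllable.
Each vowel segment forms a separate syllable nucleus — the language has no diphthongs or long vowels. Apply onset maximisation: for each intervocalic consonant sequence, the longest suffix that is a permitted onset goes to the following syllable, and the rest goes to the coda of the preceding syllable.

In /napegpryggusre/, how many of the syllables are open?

3

Vowels present: a, e, y, u, e; each is a nucleus, giving 5 syllables.
V1 /a/ – V2 /e/: /p/ → onset of the next syllable (single consonants are always licit onsets).
V2 /e/ – V3 /y/: /gpr/ splits as /g/ + /pr/ (/pr/ is the longest suffix that is a licit onset).
V3 /y/ – V4 /u/: /gg/ splits as /g/ + /g/ (/g/ is the longest suffix that is a licit onset).
V4 /u/ – V5 /e/: cluster /sr/ — /sr/ is itself a permitted onset, so the whole cluster goes right; preceding coda = ∅.
Syllabification: na.peg.pryg.gu.sre.
Classifying each syllable: /na/ (open), /peg/ (closed), /pryg/ (closed), /gu/ (open), /sre/ (open).
Open syllables: 3.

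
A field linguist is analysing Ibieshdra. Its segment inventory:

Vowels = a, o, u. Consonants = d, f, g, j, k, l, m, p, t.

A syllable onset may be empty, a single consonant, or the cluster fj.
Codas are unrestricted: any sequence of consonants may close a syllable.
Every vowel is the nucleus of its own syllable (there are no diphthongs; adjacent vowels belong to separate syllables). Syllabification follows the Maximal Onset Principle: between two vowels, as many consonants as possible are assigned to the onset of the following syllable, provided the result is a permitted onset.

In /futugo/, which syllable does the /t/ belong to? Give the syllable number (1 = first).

The vowels are u, u, o — 3 nuclei, so 3 syllables.
σ1/σ2 boundary: /t/ is a single consonant, so it becomes the next onset.
σ2/σ3 boundary: /g/ is a single consonant, so it becomes the next onset.
Putting it together: fu.tu.go.
The /t/ is in the onset of syllable 2 (/tu/).

2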